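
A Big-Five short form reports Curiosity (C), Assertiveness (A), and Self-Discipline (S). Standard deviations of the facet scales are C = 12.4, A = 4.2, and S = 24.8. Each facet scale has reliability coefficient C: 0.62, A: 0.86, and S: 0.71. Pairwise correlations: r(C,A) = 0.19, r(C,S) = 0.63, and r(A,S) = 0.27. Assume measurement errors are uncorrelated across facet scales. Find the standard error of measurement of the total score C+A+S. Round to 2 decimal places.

15.47

Var(total) = 786.44 + 463.512 = 1249.95.
True-score variance = 547.18 + 463.512 = 1010.69, so reliability = 0.8086.
Error variance = 1249.95 − 1010.69 = 239.26; SEM = √239.26 = 15.47.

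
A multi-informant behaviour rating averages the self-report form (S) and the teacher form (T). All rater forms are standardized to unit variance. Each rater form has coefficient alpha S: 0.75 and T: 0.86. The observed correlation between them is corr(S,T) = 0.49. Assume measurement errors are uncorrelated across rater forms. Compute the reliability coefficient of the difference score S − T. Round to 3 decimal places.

Var(S−T) = 1 + 1 − 2·0.49 = 2 − 0.98 = 1.02.
With uncorrelated errors the cross-covariances are all true-score covariance, so they carry over unchanged; only the diagonal terms shrink to ρᵢσᵢ².
True-score variance = [0.75 + 0.86] − 0.98 = 1.61 − 0.98 = 0.63.
Reliability = 0.63 / 1.02 = 0.618.

0.618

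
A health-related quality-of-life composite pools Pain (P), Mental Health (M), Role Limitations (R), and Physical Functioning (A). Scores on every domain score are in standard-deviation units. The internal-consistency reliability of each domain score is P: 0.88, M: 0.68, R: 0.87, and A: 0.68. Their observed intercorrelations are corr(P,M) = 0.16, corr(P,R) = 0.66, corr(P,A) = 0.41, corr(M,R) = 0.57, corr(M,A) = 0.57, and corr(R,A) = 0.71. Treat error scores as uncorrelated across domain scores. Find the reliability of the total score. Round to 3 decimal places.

Var(P+M+R+A) = 4 + 2·[0.16 + 0.66 + 0.41 + 0.57 + 0.57 + 0.71] = 4 + 6.16 = 10.16.
Because errors are independent across components, Cov(Tᵢ,Tⱼ) = Cov(Xᵢ,Xⱼ); the off-diagonal part of the true-score variance is the same as above.
True-score variance = [0.88 + 0.68 + 0.87 + 0.68] + 6.16 = 3.11 + 6.16 = 9.27.
Reliability = 9.27 / 10.16 = 0.912.

0.912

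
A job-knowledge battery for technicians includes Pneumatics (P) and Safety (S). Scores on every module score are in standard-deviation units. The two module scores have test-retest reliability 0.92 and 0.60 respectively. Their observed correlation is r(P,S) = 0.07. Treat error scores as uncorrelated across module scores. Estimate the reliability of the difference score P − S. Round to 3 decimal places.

Var(P−S) = 1 + 1 − 2·0.07 = 2 − 0.14 = 1.86.
With uncorrelated errors the cross-covariances are all true-score covariance, so they carry over unchanged; only the diagonal terms shrink to ρᵢσᵢ².
True-score variance = [0.92 + 0.60] − 0.14 = 1.52 − 0.14 = 1.38.
Reliability = 1.38 / 1.86 = 0.742.

0.742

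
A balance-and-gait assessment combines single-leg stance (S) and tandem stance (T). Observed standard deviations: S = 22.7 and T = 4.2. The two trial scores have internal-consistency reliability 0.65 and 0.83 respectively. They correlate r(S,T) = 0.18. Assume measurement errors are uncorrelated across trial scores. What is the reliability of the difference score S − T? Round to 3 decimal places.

0.632

Var(S−T) = 22.7² + 4.2² − 2·22.7·4.2·0.18 = 532.93 − 34.3224 = 498.608.
Under uncorrelated errors the observed covariances equal the true-score covariances, so only the own-variance terms attenuate.
True-score variance = [22.7²·0.65 + 4.2²·0.83] − 34.3224 = 349.58 − 34.3224 = 315.257.
Reliability = 315.257 / 498.608 = 0.632.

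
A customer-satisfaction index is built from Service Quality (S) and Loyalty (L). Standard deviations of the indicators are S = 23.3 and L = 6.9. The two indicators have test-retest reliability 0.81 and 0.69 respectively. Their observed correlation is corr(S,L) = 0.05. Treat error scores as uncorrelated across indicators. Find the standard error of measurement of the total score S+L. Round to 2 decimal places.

10.86

Var(total) = 590.5 + 16.077 = 606.577.
True-score variance = 472.592 + 16.077 = 488.669, so reliability = 0.8056.
Error variance = 606.577 − 488.669 = 117.908; SEM = √117.908 = 10.86.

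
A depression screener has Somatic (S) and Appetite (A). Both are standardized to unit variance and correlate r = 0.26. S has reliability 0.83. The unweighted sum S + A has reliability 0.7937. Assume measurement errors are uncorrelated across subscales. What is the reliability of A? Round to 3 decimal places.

Var(S+A) = 2 + 2·0.26 = 2.520.
True-score variance = ρ_S + ρ_A + 2·0.26, so 0.7937 = (0.83 + ρ_A + 0.52) / 2.520.
ρ_A = 0.7937·2.520 − 0.83 − 0.52 = 0.650.

0.650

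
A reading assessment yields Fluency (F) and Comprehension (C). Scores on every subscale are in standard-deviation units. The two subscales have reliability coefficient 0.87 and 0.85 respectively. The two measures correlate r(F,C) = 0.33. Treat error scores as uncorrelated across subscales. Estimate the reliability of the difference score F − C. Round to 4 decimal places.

0.7910

Var(F−C) = 1 + 1 − 2·0.33 = 2 − 0.66 = 1.34.
With uncorrelated errors the cross-covariances are all true-score covariance, so they carry over unchanged; only the diagonal terms shrink to ρᵢσᵢ².
True-score variance = [0.87 + 0.85] − 0.66 = 1.72 − 0.66 = 1.06.
Reliability = 1.06 / 1.34 = 0.7910.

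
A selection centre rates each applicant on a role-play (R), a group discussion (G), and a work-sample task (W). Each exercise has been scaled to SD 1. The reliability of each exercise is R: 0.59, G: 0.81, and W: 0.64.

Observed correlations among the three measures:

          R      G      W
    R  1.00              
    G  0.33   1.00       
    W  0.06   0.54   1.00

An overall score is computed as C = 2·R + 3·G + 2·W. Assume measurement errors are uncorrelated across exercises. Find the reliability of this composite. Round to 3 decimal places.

0.828

Var(C) = 2² + 3² + 2² + 2·[6·0.33 + 4·0.06 + 6·0.54] = 17 + 10.92 = 27.92.
With uncorrelated errors the cross-covariances are all true-score covariance, so they carry over unchanged; only the diagonal terms shrink to ρᵢσᵢ².
True-score variance = [2²·0.59 + 3²·0.81 + 2²·0.64] + 10.92 = 12.21 + 10.92 = 23.13.
Reliability = 23.13 / 27.92 = 0.828.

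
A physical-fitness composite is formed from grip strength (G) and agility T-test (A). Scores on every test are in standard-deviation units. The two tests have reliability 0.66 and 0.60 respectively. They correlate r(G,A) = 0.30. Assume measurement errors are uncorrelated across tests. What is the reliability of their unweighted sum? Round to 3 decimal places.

0.715

Var(G+A) = 2 + 2·[0.30] = 2 + 0.6 = 2.6.
Because errors are independent across components, Cov(Tᵢ,Tⱼ) = Cov(Xᵢ,Xⱼ); the off-diagonal part of the true-score variance is the same as above.
True-score variance = [0.66 + 0.60] + 0.6 = 1.26 + 0.6 = 1.86.
Reliability = 1.86 / 2.6 = 0.715.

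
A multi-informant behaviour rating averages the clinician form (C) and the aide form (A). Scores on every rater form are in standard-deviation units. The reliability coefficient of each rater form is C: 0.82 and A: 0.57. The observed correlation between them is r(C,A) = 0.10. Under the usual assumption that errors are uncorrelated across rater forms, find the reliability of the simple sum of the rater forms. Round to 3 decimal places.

0.723

Var(C+A) = 2 + 2·[0.10] = 2 + 0.2 = 2.2.
Under uncorrelated errors the observed covariances equal the true-score covariances, so only the own-variance terms attenuate.
True-score variance = [0.82 + 0.57] + 0.2 = 1.39 + 0.2 = 1.59.
Reliability = 1.59 / 2.2 = 0.723.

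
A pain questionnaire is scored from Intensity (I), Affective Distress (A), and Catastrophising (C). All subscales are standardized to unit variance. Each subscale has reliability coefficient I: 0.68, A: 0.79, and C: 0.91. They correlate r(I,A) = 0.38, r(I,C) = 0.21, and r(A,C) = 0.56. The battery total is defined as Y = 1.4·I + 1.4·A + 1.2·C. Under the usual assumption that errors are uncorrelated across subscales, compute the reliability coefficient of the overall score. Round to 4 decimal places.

Var(Y) = 1.4² + 1.4² + 1.2² + 2·[1.96·0.38 + 1.68·0.21 + 1.68·0.56] = 5.36 + 4.0768 = 9.4368.
With uncorrelated errors the cross-covariances are all true-score covariance, so they carry over unchanged; only the diagonal terms shrink to ρᵢσᵢ².
True-score variance = [1.4²·0.68 + 1.4²·0.79 + 1.2²·0.91] + 4.0768 = 4.1916 + 4.0768 = 8.2684.
Reliability = 8.2684 / 9.4368 = 0.8762.

0.8762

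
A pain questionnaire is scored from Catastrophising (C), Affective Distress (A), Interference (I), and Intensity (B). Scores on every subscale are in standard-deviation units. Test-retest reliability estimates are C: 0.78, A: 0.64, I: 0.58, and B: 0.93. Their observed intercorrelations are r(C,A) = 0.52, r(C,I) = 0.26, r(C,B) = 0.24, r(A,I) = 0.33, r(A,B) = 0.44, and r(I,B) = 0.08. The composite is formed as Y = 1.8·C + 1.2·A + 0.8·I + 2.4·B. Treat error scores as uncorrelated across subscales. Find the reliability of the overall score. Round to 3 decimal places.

Var(Y) = 1.8² + 1.2² + 0.8² + 2.4² + 2·[2.16·0.52 + 1.44·0.26 + 4.32·0.24 + 0.96·0.33 + 2.88·0.44 + 1.92·0.08] = 11.08 + 8.544 = 19.624.
With uncorrelated errors the cross-covariances are all true-score covariance, so they carry over unchanged; only the diagonal terms shrink to ρᵢσᵢ².
True-score variance = [1.8²·0.78 + 1.2²·0.64 + 0.8²·0.58 + 2.4²·0.93] + 8.544 = 9.1768 + 8.544 = 17.7208.
Reliability = 17.7208 / 19.624 = 0.903.

0.903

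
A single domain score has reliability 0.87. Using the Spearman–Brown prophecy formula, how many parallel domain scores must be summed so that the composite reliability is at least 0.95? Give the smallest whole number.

3

k ≥ ρ*(1−ρ₁)/(ρ₁(1−ρ*)) = 0.95·0.13 / (0.87·0.05) = 2.839.
Smallest integer k = 3.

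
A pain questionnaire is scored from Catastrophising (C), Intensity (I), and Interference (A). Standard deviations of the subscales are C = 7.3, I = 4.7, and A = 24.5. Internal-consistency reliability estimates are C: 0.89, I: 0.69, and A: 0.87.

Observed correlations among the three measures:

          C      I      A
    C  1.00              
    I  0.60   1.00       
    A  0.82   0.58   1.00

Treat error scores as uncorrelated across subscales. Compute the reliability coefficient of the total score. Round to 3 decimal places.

Var(C+I+A) = 7.3² + 4.7² + 24.5² + 2·[7.3·4.7·0.60 + 7.3·24.5·0.82 + 4.7·24.5·0.58] = 675.63 + 468.06 = 1143.69.
With uncorrelated errors the cross-covariances are all true-score covariance, so they carry over unchanged; only the diagonal terms shrink to ρᵢσᵢ².
True-score variance = [7.3²·0.89 + 4.7²·0.69 + 24.5²·0.87] + 468.06 = 584.888 + 468.06 = 1052.95.
Reliability = 1052.95 / 1143.69 = 0.921.

0.921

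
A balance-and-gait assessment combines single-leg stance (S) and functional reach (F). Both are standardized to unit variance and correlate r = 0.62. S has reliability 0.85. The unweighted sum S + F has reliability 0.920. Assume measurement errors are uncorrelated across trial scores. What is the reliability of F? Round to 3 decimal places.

0.891

Var(S+F) = 2 + 2·0.62 = 3.240.
True-score variance = ρ_S + ρ_F + 2·0.62, so 0.920 = (0.85 + ρ_F + 1.24) / 3.240.
ρ_F = 0.920·3.240 − 0.85 − 1.24 = 0.891.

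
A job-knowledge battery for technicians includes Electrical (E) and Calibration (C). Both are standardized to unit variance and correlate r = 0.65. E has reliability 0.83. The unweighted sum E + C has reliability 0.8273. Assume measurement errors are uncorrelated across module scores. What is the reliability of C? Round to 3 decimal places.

0.600

Var(E+C) = 2 + 2·0.65 = 3.300.
True-score variance = ρ_E + ρ_C + 2·0.65, so 0.8273 = (0.83 + ρ_C + 1.30) / 3.300.
ρ_C = 0.8273·3.300 − 0.83 − 1.30 = 0.600.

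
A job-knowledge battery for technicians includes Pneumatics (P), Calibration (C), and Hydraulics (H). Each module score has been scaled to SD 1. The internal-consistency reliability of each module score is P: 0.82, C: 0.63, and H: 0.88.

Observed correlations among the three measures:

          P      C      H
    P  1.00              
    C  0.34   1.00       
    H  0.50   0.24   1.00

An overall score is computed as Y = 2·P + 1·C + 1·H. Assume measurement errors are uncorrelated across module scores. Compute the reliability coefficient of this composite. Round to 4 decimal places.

Var(Y) = 2² + 1 + 1 + 2·[2·0.34 + 2·0.50 + 0.24] = 6 + 3.84 = 9.84.
With uncorrelated errors the cross-covariances are all true-score covariance, so they carry over unchanged; only the diagonal terms shrink to ρᵢσᵢ².
True-score variance = [2²·0.82 + 0.63 + 0.88] + 3.84 = 4.79 + 3.84 = 8.63.
Reliability = 8.63 / 9.84 = 0.8770.

0.8770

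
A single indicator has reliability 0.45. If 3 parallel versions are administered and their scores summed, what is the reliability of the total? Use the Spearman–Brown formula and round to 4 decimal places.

ρ_k = kρ / (1 + (k−1)ρ) = 3·0.45 / (1 + 2·0.45) = 1.350 / 1.900 = 0.7105.

0.7105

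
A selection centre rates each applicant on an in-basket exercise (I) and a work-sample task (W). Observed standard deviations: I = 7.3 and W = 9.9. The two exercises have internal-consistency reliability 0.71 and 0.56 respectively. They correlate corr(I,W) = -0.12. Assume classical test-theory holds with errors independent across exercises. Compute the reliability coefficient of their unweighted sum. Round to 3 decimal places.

0.563

Var(I+W) = 7.3² + 9.9² + 2·[7.3·9.9·(-0.12)] = 151.3 − 17.3448 = 133.955.
With uncorrelated errors the cross-covariances are all true-score covariance, so they carry over unchanged; only the diagonal terms shrink to ρᵢσᵢ².
True-score variance = [7.3²·0.71 + 9.9²·0.56] − 17.3448 = 92.7215 − 17.3448 = 75.3767.
Reliability = 75.3767 / 133.955 = 0.563.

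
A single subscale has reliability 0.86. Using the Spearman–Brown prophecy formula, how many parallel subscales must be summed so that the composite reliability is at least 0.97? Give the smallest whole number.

k ≥ ρ*(1−ρ₁)/(ρ₁(1−ρ*)) = 0.97·0.14 / (0.86·0.03) = 5.264.
Smallest integer k = 6.

6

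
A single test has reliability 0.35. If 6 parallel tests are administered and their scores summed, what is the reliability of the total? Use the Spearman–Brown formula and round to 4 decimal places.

ρ_k = kρ / (1 + (k−1)ρ) = 6·0.35 / (1 + 5·0.35) = 2.100 / 2.750 = 0.7636.

0.7636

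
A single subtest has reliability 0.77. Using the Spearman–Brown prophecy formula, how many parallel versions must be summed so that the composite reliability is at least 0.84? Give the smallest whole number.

k ≥ ρ*(1−ρ₁)/(ρ₁(1−ρ*)) = 0.84·0.23 / (0.77·0.16) = 1.568.
Smallest integer k = 2.

2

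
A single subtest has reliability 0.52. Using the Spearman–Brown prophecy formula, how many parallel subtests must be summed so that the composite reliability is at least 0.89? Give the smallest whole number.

k ≥ ρ*(1−ρ₁)/(ρ₁(1−ρ*)) = 0.89·0.48 / (0.52·0.11) = 7.469.
Smallest integer k = 8.

8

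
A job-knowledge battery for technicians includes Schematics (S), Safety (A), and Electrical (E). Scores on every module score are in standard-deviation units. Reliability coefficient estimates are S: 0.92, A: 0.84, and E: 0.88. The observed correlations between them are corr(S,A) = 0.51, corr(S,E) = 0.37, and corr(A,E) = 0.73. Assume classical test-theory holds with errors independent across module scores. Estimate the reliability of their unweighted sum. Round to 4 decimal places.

Var(S+A+E) = 3 + 2·[0.51 + 0.37 + 0.73] = 3 + 3.22 = 6.22.
Because errors are independent across components, Cov(Tᵢ,Tⱼ) = Cov(Xᵢ,Xⱼ); the off-diagonal part of the true-score variance is the same as above.
True-score variance = [0.92 + 0.84 + 0.88] + 3.22 = 2.64 + 3.22 = 5.86.
Reliability = 5.86 / 6.22 = 0.9421.

0.9421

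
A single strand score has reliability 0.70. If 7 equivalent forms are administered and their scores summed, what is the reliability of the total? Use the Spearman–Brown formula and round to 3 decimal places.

ρ_k = kρ / (1 + (k−1)ρ) = 7·0.70 / (1 + 6·0.70) = 4.900 / 5.200 = 0.942.

0.942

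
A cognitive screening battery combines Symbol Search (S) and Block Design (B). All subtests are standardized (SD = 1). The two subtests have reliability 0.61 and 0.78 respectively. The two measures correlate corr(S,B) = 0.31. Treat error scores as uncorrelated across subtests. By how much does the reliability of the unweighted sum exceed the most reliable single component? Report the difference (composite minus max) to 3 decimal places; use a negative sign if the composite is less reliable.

-0.013

Var(sum) = 2 + 0.62 = 2.62; true-score variance = 1.39 + 0.62 = 2.01; composite reliability = 0.7672.
Max component reliability = 0.7800.
Difference = 0.7672 − 0.7800 = -0.013.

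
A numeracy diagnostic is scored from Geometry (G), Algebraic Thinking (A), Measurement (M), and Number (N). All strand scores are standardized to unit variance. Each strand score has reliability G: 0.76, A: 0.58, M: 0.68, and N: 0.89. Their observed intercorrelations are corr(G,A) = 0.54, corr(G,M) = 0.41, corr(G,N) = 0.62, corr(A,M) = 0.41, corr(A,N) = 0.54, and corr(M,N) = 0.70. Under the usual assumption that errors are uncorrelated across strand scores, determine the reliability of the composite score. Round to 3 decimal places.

0.896

Var(G+A+M+N) = 4 + 2·[0.54 + 0.41 + 0.62 + 0.41 + 0.54 + 0.70] = 4 + 6.44 = 10.44.
With uncorrelated errors the cross-covariances are all true-score covariance, so they carry over unchanged; only the diagonal terms shrink to ρᵢσᵢ².
True-score variance = [0.76 + 0.58 + 0.68 + 0.89] + 6.44 = 2.91 + 6.44 = 9.35.
Reliability = 9.35 / 10.44 = 0.896.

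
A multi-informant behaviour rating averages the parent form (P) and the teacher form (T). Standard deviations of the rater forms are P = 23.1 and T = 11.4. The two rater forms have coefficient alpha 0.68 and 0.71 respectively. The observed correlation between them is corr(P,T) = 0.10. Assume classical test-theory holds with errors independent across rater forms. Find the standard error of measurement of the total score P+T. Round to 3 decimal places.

Var(total) = 663.57 + 52.668 = 716.238.
True-score variance = 455.126 + 52.668 = 507.794, so reliability = 0.7090.
Error variance = 716.238 − 507.794 = 208.444; SEM = √208.444 = 14.438.

14.438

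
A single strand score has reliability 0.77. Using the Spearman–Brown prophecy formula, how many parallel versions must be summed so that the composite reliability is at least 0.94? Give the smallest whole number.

k ≥ ρ*(1−ρ₁)/(ρ₁(1−ρ*)) = 0.94·0.23 / (0.77·0.06) = 4.680.
Smallest integer k = 5.

5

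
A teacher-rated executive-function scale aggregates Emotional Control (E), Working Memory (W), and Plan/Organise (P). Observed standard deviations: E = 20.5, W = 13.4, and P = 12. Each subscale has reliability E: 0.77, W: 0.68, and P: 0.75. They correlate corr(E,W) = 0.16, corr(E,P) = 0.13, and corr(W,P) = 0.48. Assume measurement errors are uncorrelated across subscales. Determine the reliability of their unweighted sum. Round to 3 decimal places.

Var(E+W+P) = 20.5² + 13.4² + 12² + 2·[20.5·13.4·0.16 + 20.5·12·0.13 + 13.4·12·0.48] = 743.81 + 306.232 = 1050.04.
With uncorrelated errors the cross-covariances are all true-score covariance, so they carry over unchanged; only the diagonal terms shrink to ρᵢσᵢ².
True-score variance = [20.5²·0.77 + 13.4²·0.68 + 12²·0.75] + 306.232 = 553.693 + 306.232 = 859.925.
Reliability = 859.925 / 1050.04 = 0.819.

0.819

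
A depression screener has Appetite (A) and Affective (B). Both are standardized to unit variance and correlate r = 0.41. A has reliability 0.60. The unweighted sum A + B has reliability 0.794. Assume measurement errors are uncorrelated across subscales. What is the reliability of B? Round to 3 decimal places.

Var(A+B) = 2 + 2·0.41 = 2.820.
True-score variance = ρ_A + ρ_B + 2·0.41, so 0.794 = (0.60 + ρ_B + 0.82) / 2.820.
ρ_B = 0.794·2.820 − 0.60 − 0.82 = 0.819.

0.819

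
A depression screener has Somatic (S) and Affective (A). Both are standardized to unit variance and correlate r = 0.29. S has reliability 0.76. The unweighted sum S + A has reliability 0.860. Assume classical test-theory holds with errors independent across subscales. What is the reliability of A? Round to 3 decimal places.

Var(S+A) = 2 + 2·0.29 = 2.580.
True-score variance = ρ_S + ρ_A + 2·0.29, so 0.860 = (0.76 + ρ_A + 0.58) / 2.580.
ρ_A = 0.860·2.580 − 0.76 − 0.58 = 0.879.

0.879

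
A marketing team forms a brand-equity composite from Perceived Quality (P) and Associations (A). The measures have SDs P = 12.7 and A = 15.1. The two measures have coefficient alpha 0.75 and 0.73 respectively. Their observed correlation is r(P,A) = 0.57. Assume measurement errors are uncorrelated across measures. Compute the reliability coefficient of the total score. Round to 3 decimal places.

0.832

Var(P+A) = 12.7² + 15.1² + 2·[12.7·15.1·0.57] = 389.3 + 218.618 = 607.918.
With uncorrelated errors the cross-covariances are all true-score covariance, so they carry over unchanged; only the diagonal terms shrink to ρᵢσᵢ².
True-score variance = [12.7²·0.75 + 15.1²·0.73] + 218.618 = 287.415 + 218.618 = 506.033.
Reliability = 506.033 / 607.918 = 0.832.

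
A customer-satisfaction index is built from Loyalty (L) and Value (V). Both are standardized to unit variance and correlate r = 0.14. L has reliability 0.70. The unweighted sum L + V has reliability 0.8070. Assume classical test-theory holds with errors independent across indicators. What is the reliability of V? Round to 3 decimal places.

Var(L+V) = 2 + 2·0.14 = 2.280.
True-score variance = ρ_L + ρ_V + 2·0.14, so 0.8070 = (0.70 + ρ_V + 0.28) / 2.280.
ρ_V = 0.8070·2.280 − 0.70 − 0.28 = 0.860.

0.860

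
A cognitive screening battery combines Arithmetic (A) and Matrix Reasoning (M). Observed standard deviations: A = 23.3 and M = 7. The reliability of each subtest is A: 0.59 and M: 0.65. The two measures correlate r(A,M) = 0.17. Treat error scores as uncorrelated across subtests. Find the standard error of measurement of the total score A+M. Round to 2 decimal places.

15.48

Var(total) = 591.89 + 55.454 = 647.344.
True-score variance = 352.155 + 55.454 = 407.609, so reliability = 0.6297.
Error variance = 647.344 − 407.609 = 239.735; SEM = √239.735 = 15.48.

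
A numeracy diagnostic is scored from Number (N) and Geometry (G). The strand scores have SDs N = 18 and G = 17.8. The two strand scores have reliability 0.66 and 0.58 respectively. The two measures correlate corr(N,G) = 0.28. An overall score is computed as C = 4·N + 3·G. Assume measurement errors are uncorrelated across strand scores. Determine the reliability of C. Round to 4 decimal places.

Var(C) = 4²·18² + 3²·17.8² + 2·[12·18·17.8·0.28] = 8035.56 + 2153.09 = 10188.6.
Under uncorrelated errors the observed covariances equal the true-score covariances, so only the own-variance terms attenuate.
True-score variance = [4²·18²·0.66 + 3²·17.8²·0.58] + 2153.09 = 5075.34 + 2153.09 = 7228.43.
Reliability = 7228.43 / 10188.6 = 0.7095.

0.7095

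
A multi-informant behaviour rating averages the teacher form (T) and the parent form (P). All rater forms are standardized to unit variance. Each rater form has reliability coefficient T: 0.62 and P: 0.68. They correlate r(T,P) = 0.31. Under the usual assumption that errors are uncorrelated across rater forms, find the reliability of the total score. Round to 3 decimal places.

Var(T+P) = 2 + 2·[0.31] = 2 + 0.62 = 2.62.
With uncorrelated errors the cross-covariances are all true-score covariance, so they carry over unchanged; only the diagonal terms shrink to ρᵢσᵢ².
True-score variance = [0.62 + 0.68] + 0.62 = 1.3 + 0.62 = 1.92.
Reliability = 1.92 / 2.62 = 0.733.

0.733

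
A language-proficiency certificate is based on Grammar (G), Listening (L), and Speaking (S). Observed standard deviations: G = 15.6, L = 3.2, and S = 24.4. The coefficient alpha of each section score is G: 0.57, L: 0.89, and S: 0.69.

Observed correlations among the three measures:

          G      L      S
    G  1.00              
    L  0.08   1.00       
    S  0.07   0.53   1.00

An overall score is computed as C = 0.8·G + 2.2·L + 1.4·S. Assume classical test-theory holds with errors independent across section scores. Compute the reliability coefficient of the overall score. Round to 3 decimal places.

0.745

Var(C) = 0.8²·15.6² + 2.2²·3.2² + 1.4²·24.4² + 2·[1.76·15.6·3.2·0.08 + 1.12·15.6·24.4·0.07 + 3.08·3.2·24.4·0.53] = 1372.22 + 328.657 = 1700.88.
Under uncorrelated errors the observed covariances equal the true-score covariances, so only the own-variance terms attenuate.
True-score variance = [0.8²·15.6²·0.57 + 2.2²·3.2²·0.89 + 1.4²·24.4²·0.69] + 328.657 = 938.052 + 328.657 = 1266.71.
Reliability = 1266.71 / 1700.88 = 0.745.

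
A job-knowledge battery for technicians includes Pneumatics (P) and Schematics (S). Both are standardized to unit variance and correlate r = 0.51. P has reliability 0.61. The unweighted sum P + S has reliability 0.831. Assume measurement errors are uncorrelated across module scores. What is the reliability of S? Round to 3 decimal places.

Var(P+S) = 2 + 2·0.51 = 3.020.
True-score variance = ρ_P + ρ_S + 2·0.51, so 0.831 = (0.61 + ρ_S + 1.02) / 3.020.
ρ_S = 0.831·3.020 − 0.61 − 1.02 = 0.880.

0.880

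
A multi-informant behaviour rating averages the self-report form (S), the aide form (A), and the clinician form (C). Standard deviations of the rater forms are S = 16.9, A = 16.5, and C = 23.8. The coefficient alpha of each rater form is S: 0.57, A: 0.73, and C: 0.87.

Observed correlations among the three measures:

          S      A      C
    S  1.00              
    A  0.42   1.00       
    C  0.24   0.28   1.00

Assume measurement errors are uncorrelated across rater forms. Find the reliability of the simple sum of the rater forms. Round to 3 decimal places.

Var(S+A+C) = 16.9² + 16.5² + 23.8² + 2·[16.9·16.5·0.42 + 16.9·23.8·0.24 + 16.5·23.8·0.28] = 1124.3 + 647.212 = 1771.51.
Because errors are independent across components, Cov(Tᵢ,Tⱼ) = Cov(Xᵢ,Xⱼ); the off-diagonal part of the true-score variance is the same as above.
True-score variance = [16.9²·0.57 + 16.5²·0.73 + 23.8²·0.87] + 647.212 = 854.343 + 647.212 = 1501.55.
Reliability = 1501.55 / 1771.51 = 0.848.

0.848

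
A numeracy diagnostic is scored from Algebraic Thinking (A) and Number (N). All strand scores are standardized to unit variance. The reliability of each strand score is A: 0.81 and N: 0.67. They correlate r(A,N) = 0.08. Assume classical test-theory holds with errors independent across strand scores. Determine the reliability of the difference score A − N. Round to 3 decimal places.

0.717

Var(A−N) = 1 + 1 − 2·0.08 = 2 − 0.16 = 1.84.
Because errors are independent across components, Cov(Tᵢ,Tⱼ) = Cov(Xᵢ,Xⱼ); the off-diagonal part of the true-score variance is the same as above.
True-score variance = [0.81 + 0.67] − 0.16 = 1.48 − 0.16 = 1.32.
Reliability = 1.32 / 1.84 = 0.717.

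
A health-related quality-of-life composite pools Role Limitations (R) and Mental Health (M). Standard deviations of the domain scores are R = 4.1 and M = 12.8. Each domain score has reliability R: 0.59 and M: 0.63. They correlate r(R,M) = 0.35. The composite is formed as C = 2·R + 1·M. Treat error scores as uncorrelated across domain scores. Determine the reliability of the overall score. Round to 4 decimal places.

0.7104

Var(C) = 2²·4.1² + 12.8² + 2·[2·4.1·12.8·0.35] = 231.08 + 73.472 = 304.552.
Because errors are independent across components, Cov(Tᵢ,Tⱼ) = Cov(Xᵢ,Xⱼ); the off-diagonal part of the true-score variance is the same as above.
True-score variance = [2²·4.1²·0.59 + 12.8²·0.63] + 73.472 = 142.891 + 73.472 = 216.363.
Reliability = 216.363 / 304.552 = 0.7104.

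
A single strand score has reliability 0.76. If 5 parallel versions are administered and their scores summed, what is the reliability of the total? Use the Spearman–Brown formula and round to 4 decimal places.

0.9406

ρ_k = kρ / (1 + (k−1)ρ) = 5·0.76 / (1 + 4·0.76) = 3.800 / 4.040 = 0.9406.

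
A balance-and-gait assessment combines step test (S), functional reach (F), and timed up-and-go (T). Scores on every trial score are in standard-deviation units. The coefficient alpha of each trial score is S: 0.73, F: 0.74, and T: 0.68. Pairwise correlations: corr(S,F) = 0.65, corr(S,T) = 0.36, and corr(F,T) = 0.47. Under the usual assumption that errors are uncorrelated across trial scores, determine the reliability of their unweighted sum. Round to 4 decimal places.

0.8574

Var(S+F+T) = 3 + 2·[0.65 + 0.36 + 0.47] = 3 + 2.96 = 5.96.
Because errors are independent across components, Cov(Tᵢ,Tⱼ) = Cov(Xᵢ,Xⱼ); the off-diagonal part of the true-score variance is the same as above.
True-score variance = [0.73 + 0.74 + 0.68] + 2.96 = 2.15 + 2.96 = 5.11.
Reliability = 5.11 / 5.96 = 0.8574.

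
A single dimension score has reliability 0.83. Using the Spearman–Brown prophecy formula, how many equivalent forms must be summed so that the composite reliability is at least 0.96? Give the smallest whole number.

5

k ≥ ρ*(1−ρ₁)/(ρ₁(1−ρ*)) = 0.96·0.17 / (0.83·0.04) = 4.916.
Smallest integer k = 5.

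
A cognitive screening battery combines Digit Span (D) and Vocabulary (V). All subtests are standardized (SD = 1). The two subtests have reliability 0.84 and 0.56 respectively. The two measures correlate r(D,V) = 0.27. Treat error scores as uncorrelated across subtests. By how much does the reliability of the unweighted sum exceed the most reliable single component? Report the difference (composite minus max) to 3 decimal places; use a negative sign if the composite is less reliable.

-0.076

Var(sum) = 2 + 0.54 = 2.54; true-score variance = 1.4 + 0.54 = 1.94; composite reliability = 0.7638.
Max component reliability = 0.8400.
Difference = 0.7638 − 0.8400 = -0.076.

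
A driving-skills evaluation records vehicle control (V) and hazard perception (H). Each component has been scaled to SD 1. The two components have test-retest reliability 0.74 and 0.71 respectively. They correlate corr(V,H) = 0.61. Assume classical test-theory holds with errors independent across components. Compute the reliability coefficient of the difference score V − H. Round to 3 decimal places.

Var(V−H) = 1 + 1 − 2·0.61 = 2 − 1.22 = 0.78.
Because errors are independent across components, Cov(Tᵢ,Tⱼ) = Cov(Xᵢ,Xⱼ); the off-diagonal part of the true-score variance is the same as above.
True-score variance = [0.74 + 0.71] − 1.22 = 1.45 − 1.22 = 0.23.
Reliability = 0.23 / 0.78 = 0.295.

0.295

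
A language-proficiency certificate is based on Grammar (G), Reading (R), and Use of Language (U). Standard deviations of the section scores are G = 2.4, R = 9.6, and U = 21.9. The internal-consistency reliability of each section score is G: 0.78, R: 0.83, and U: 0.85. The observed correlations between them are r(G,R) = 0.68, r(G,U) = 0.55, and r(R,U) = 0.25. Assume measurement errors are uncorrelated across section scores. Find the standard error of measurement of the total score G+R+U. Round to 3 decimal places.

Var(total) = 577.53 + 194.27 = 771.8.
True-score variance = 488.654 + 194.27 = 682.924, so reliability = 0.8848.
Error variance = 771.8 − 682.924 = 88.8759; SEM = √88.8759 = 9.427.

9.427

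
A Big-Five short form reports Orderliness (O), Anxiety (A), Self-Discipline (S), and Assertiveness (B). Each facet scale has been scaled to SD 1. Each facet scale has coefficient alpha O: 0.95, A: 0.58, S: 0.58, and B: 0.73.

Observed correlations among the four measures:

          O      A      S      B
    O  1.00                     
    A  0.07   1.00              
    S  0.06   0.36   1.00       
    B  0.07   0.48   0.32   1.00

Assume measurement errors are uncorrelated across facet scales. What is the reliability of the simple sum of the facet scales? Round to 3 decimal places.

Var(O+A+S+B) = 4 + 2·[0.07 + 0.06 + 0.07 + 0.36 + 0.48 + 0.32] = 4 + 2.72 = 6.72.
Under uncorrelated errors the observed covariances equal the true-score covariances, so only the own-variance terms attenuate.
True-score variance = [0.95 + 0.58 + 0.58 + 0.73] + 2.72 = 2.84 + 2.72 = 5.56.
Reliability = 5.56 / 6.72 = 0.827.

0.827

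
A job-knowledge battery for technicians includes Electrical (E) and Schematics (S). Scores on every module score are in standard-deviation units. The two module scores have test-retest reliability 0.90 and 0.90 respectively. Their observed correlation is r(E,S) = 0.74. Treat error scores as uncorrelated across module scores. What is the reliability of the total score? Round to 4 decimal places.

0.9425

Var(E+S) = 2 + 2·[0.74] = 2 + 1.48 = 3.48.
With uncorrelated errors the cross-covariances are all true-score covariance, so they carry over unchanged; only the diagonal terms shrink to ρᵢσᵢ².
True-score variance = [0.90 + 0.90] + 1.48 = 1.8 + 1.48 = 3.28.
Reliability = 3.28 / 3.48 = 0.9425.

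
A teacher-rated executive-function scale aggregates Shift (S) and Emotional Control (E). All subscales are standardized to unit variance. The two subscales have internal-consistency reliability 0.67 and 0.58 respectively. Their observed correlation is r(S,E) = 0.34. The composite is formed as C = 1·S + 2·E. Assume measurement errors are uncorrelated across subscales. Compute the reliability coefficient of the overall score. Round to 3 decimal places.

Var(C) = 1 + 2² + 2·[2·0.34] = 5 + 1.36 = 6.36.
Because errors are independent across components, Cov(Tᵢ,Tⱼ) = Cov(Xᵢ,Xⱼ); the off-diagonal part of the true-score variance is the same as above.
True-score variance = [0.67 + 2²·0.58] + 1.36 = 2.99 + 1.36 = 4.35.
Reliability = 4.35 / 6.36 = 0.684.

0.684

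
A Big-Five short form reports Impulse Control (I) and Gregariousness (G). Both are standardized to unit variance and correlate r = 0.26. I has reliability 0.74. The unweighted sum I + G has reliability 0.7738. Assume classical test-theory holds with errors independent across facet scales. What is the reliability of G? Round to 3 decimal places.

Var(I+G) = 2 + 2·0.26 = 2.520.
True-score variance = ρ_I + ρ_G + 2·0.26, so 0.7738 = (0.74 + ρ_G + 0.52) / 2.520.
ρ_G = 0.7738·2.520 − 0.74 − 0.52 = 0.690.

0.690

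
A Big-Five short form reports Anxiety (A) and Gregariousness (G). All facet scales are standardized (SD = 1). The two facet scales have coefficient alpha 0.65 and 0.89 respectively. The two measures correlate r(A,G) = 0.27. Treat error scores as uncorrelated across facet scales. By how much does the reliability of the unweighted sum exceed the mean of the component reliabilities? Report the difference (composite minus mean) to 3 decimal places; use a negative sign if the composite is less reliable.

Var(sum) = 2 + 0.54 = 2.54; true-score variance = 1.54 + 0.54 = 2.08; composite reliability = 0.8189.
Mean component reliability = 0.7700.
Difference = 0.8189 − 0.7700 = 0.049.

0.049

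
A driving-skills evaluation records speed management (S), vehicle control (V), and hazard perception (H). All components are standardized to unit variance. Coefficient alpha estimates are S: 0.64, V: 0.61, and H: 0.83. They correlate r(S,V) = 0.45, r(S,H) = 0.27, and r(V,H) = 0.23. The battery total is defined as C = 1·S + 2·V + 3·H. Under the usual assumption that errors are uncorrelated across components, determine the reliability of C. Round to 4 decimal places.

Var(C) = 1 + 2² + 3² + 2·[2·0.45 + 3·0.27 + 6·0.23] = 14 + 6.18 = 20.18.
With uncorrelated errors the cross-covariances are all true-score covariance, so they carry over unchanged; only the diagonal terms shrink to ρᵢσᵢ².
True-score variance = [0.64 + 2²·0.61 + 3²·0.83] + 6.18 = 10.55 + 6.18 = 16.73.
Reliability = 16.73 / 20.18 = 0.8290.

0.8290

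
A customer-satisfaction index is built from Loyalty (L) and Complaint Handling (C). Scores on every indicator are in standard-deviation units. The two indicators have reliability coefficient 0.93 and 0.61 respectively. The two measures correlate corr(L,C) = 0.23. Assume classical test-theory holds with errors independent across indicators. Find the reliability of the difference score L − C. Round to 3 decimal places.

Var(L−C) = 1 + 1 − 2·0.23 = 2 − 0.46 = 1.54.
Under uncorrelated errors the observed covariances equal the true-score covariances, so only the own-variance terms attenuate.
True-score variance = [0.93 + 0.61] − 0.46 = 1.54 − 0.46 = 1.08.
Reliability = 1.08 / 1.54 = 0.701.

0.701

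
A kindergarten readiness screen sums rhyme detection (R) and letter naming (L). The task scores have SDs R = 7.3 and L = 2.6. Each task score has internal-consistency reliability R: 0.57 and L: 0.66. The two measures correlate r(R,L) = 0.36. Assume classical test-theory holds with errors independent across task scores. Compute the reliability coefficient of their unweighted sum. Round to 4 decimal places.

0.6580

Var(R+L) = 7.3² + 2.6² + 2·[7.3·2.6·0.36] = 60.05 + 13.6656 = 73.7156.
Because errors are independent across components, Cov(Tᵢ,Tⱼ) = Cov(Xᵢ,Xⱼ); the off-diagonal part of the true-score variance is the same as above.
True-score variance = [7.3²·0.57 + 2.6²·0.66] + 13.6656 = 34.8369 + 13.6656 = 48.5025.
Reliability = 48.5025 / 73.7156 = 0.6580.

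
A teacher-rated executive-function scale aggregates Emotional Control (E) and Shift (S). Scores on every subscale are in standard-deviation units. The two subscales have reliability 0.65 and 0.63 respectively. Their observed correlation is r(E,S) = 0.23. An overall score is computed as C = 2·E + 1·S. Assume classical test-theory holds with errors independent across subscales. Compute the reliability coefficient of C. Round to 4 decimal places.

Var(C) = 2² + 1 + 2·[2·0.23] = 5 + 0.92 = 5.92.
Because errors are independent across components, Cov(Tᵢ,Tⱼ) = Cov(Xᵢ,Xⱼ); the off-diagonal part of the true-score variance is the same as above.
True-score variance = [2²·0.65 + 0.63] + 0.92 = 3.23 + 0.92 = 4.15.
Reliability = 4.15 / 5.92 = 0.7010.

0.7010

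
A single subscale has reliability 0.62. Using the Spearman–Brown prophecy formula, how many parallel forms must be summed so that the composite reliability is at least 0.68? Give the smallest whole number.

k ≥ ρ*(1−ρ₁)/(ρ₁(1−ρ*)) = 0.68·0.38 / (0.62·0.32) = 1.302.
Smallest integer k = 2.

2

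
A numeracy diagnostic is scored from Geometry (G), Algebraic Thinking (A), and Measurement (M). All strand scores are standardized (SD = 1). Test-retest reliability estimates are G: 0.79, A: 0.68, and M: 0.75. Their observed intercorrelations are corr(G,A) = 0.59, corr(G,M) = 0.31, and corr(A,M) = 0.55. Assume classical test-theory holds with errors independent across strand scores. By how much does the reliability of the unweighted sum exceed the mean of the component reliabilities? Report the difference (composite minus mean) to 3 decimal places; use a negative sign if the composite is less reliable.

Var(sum) = 3 + 2.9 = 5.9; true-score variance = 2.22 + 2.9 = 5.12; composite reliability = 0.8678.
Mean component reliability = 0.7400.
Difference = 0.8678 − 0.7400 = 0.128.

0.128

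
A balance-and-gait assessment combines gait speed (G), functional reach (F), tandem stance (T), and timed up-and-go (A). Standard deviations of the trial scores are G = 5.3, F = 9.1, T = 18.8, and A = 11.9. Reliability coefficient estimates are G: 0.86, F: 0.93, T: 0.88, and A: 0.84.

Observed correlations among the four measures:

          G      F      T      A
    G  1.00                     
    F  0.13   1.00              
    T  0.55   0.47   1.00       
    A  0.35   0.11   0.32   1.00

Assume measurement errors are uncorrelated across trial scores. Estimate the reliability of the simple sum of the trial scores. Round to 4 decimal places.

Var(G+F+T+A) = 5.3² + 9.1² + 18.8² + 11.9² + 2·[5.3·9.1·0.13 + 5.3·18.8·0.55 + 5.3·11.9·0.35 + 9.1·18.8·0.47 + 9.1·11.9·0.11 + 18.8·11.9·0.32] = 605.95 + 494.113 = 1100.06.
Because errors are independent across components, Cov(Tᵢ,Tⱼ) = Cov(Xᵢ,Xⱼ); the off-diagonal part of the true-score variance is the same as above.
True-score variance = [5.3²·0.86 + 9.1²·0.93 + 18.8²·0.88 + 11.9²·0.84] + 494.113 = 531.15 + 494.113 = 1025.26.
Reliability = 1025.26 / 1100.06 = 0.9320.

0.9320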